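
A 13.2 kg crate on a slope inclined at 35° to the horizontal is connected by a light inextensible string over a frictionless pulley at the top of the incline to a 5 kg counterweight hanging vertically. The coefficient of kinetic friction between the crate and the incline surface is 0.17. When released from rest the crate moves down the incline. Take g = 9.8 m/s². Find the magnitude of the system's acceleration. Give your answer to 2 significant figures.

For the crate on the incline: the weight component along the slope is m₁g sin 35° = 13.2 × 9.8 × 0.5736 = 74.201 N and the normal force is N = m₁g cos 35° = 105.966 N.
Kinetic friction opposes the crate's motion down the incline: f = μN = 0.17 × 105.966 = 18.014 N acting up the slope.
Newton's second law for the crate (down-slope positive): 74.201 − 18.014 − T = 13.2 a. For the hanging counterweight (upward positive): T − 5 × 9.8 = 5 a.
Adding the two equations eliminates T: 7.187 = 18.2 a, so a = 0.3949 m/s².

0.39 m/s²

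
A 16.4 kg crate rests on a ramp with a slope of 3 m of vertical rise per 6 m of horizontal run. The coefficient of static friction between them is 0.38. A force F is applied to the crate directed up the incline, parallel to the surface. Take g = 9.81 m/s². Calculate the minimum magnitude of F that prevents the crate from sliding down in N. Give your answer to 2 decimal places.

The normal force is N = mg cos 26.57° = 143.899 N. With F at its minimum the crate is on the verge of sliding down, so static friction is at its maximum μ_s N = 0.38 × 143.899 = 54.682 N and acts up the slope.
Equilibrium along the incline: F + μ_s N = mg sin 26.57°, so F = 71.950 − 54.682 = 17.268 N.

17.27 N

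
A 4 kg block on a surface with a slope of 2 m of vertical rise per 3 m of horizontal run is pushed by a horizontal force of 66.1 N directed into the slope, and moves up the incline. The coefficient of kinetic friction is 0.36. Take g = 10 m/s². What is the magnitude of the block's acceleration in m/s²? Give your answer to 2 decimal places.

The horizontal push has components F cos 33.69° = 66.1 × 0.8321 = 55.002 N up the incline and F sin 33.69° = 66.1 × 0.5547 = 36.666 N pressing into the surface.
The normal force is therefore N = mg cos 33.69° + F sin 33.69° = 33.284 + 36.666 = 69.950 N, and kinetic friction down the slope is μN = 0.36 × 69.950 = 25.182 N.
Along the incline: F cos 33.69° − mg sin 33.69° − μN = ma, so 55.002 − 22.188 − 25.182 = 4 a, giving a = 1.9080 m/s².

1.91 m/s²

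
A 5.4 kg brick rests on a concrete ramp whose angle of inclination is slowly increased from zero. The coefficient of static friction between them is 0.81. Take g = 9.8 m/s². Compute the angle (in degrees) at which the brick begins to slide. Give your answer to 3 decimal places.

39.007°

At the threshold of sliding, static friction is at its maximum μ_s N and exactly balances the weight component along the incline: mg sin θ = μ_s mg cos θ.
Hence tan θ = μ_s = 0.81, so θ = arctan(0.81) = 39.0075°.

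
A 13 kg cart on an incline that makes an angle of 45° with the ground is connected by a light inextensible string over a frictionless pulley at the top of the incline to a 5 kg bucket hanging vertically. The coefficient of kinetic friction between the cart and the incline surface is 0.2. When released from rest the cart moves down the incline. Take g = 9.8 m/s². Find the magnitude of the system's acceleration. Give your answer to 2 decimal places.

For the cart on the incline: the weight component along the slope is m₁g sin 45° = 13 × 9.8 × 0.7071 = 90.085 N and the normal force is N = m₁g cos 45° = 90.085 N.
Kinetic friction opposes the cart's motion down the incline: f = μN = 0.2 × 90.085 = 18.017 N acting up the slope.
Newton's second law for the cart (down-slope positive): 90.085 − 18.017 − T = 13 a. For the hanging bucket (upward positive): T − 5 × 9.8 = 5 a.
Adding the two equations eliminates T: 23.068 = 18 a, so a = 1.2816 m/s².

1.28 m/s²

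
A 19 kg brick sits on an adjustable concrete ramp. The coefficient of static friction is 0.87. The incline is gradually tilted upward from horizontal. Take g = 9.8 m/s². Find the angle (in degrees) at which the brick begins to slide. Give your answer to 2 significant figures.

41°

At the threshold of sliding, static friction is at its maximum μ_s N and exactly balances the weight component along the incline: mg sin θ = μ_s mg cos θ.
Hence tan θ = μ_s = 0.87, so θ = arctan(0.87) = 41.0233°.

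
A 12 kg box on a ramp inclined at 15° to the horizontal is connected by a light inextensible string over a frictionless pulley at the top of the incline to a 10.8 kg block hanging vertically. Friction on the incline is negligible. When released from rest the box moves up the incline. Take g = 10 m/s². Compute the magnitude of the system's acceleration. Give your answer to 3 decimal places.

For the box on the incline: the weight component along the slope is m₁g sin 15° = 12 × 10 × 0.2588 = 31.056 N and the normal force is N = m₁g cos 15° = 115.911 N.
Newton's second law for the box (up-slope positive): T − 31.056 = 12 a. For the hanging block (downward positive): 10.8 × 10 − T = 10.8 a.
Adding the two equations eliminates T: 76.944 = 22.8 a, so a = 3.3747 m/s².

3.375 m/s²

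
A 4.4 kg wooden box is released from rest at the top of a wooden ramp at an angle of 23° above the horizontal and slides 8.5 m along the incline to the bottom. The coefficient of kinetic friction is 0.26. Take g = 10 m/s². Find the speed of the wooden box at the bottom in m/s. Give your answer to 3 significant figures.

5.07 m/s

The weight component along the incline is mg sin 23° = 17.192 N and the normal force is N = mg cos 23° = 40.502 N.
Friction up the slope is f = μN = 0.26 × 40.502 = 10.531 N, so the net downslope force is 17.192 − 10.531 = 6.661 N and a = 6.661 / 4.4 = 1.5139 m/s².
Starting from rest over a distance of 8.5 m, v² = 2aL = 2 × 1.5139 × 8.5 = 25.7363, so v = 5.0731 m/s.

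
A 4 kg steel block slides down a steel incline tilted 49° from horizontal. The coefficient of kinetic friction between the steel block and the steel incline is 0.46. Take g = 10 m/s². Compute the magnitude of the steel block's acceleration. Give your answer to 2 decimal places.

Resolving the weight along the incline: the component pulling the steel block down the slope is mg sin 49° = 4 × 10 × 0.7547 = 30.188 N, and the normal force is N = mg cos 49° = 4 × 10 × 0.6561 = 26.244 N.
Kinetic friction acts up the slope with magnitude f = μN = 0.46 × 26.244 = 12.072 N.
Net force along the incline is 30.188 − 12.072 = 18.116 N, so a = 18.116 / 4 = 4.5290 m/s².

4.53 m/s²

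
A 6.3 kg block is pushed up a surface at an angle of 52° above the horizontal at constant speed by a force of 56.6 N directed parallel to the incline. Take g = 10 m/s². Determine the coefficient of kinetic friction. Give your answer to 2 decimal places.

At constant speed ΣF = 0 along the incline. The applied 56.6 N acts up the slope; the weight component mg sin 52° = 49.645 N and kinetic friction μN both act down the slope.
So 56.6 = 49.645 + μ × 38.787, giving μ = (56.6 − 49.645) / 38.787 = 0.1793.

0.18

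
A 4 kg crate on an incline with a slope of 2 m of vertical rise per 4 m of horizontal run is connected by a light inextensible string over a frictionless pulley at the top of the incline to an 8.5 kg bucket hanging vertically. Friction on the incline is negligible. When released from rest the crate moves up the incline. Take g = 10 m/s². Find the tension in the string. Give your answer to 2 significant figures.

39 N

For the crate on the incline: the weight component along the slope is m₁g sin 26.57° = 4 × 10 × 0.4472 = 17.888 N and the normal force is N = m₁g cos 26.57° = 35.777 N.
Newton's second law for the crate (up-slope positive): T − 17.888 = 4 a. For the hanging bucket (downward positive): 8.5 × 10 − T = 8.5 a.
Adding the two equations eliminates T: 67.112 = 12.5 a, so a = 5.3690 m/s².
Then from the hanging bucket's equation, T = 8.5 × (10 − 5.3690) = 39.364 N.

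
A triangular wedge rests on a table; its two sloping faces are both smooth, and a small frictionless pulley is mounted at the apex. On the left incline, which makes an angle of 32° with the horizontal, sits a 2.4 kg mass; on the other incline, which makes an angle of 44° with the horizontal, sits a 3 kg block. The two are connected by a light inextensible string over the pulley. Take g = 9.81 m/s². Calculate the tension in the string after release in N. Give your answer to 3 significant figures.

Resolve each weight along its own incline: the 2.4 kg mass has component 2.4 × 9.81 × sin 32° = 12.476 N down its slope, and the 3 kg mass has 3 × 9.81 × sin 44° = 20.444 N down its slope.
The 3 kg side's 20.444 N exceeds the other side's 12.476 N, so that mass slides down and the 2.4 kg mass slides up. Taking that direction as positive, Newton's second law for the whole system gives 20.444 − 12.476 = (2.4 + 3) a, so a = 7.968 / 5.4 = 1.4756 m/s².
For the 2.4 kg mass (up-slope positive): T − 12.476 = 2.4 × 1.4756, so T = 16.017 N.

16.0 N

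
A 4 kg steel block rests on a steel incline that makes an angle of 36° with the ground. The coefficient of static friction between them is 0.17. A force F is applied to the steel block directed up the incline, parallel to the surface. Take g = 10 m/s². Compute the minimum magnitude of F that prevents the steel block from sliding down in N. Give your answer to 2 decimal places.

The normal force is N = mg cos 36° = 32.361 N. With F at its minimum the steel block is on the verge of sliding down, so static friction is at its maximum μ_s N = 0.17 × 32.361 = 5.501 N and acts up the slope.
Equilibrium along the incline: F + μ_s N = mg sin 36°, so F = 23.511 − 5.501 = 18.010 N.

18.01 N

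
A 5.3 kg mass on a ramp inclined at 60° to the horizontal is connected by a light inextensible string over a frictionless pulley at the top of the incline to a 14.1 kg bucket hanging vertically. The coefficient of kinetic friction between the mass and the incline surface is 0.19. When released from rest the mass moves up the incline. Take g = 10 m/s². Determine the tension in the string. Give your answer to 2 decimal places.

For the mass on the incline: the weight component along the slope is m₁g sin 60° = 5.3 × 10 × 0.8660 = 45.898 N and the normal force is N = m₁g cos 60° = 26.500 N.
Kinetic friction opposes the mass's motion up the incline: f = μN = 0.19 × 26.500 = 5.035 N acting down the slope.
Newton's second law for the mass (up-slope positive): T − 45.898 − 5.035 = 5.3 a. For the hanging bucket (downward positive): 14.1 × 10 − T = 14.1 a.
Adding the two equations eliminates T: 90.067 = 19.4 a, so a = 4.6426 m/s².
Then from the hanging bucket's equation, T = 14.1 × (10 − 4.6426) = 75.539 N.

75.54 N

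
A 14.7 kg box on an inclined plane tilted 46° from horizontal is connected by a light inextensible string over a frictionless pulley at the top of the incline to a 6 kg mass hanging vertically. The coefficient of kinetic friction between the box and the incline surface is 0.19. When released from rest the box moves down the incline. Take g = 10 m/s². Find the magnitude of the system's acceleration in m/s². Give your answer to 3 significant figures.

For the box on the incline: the weight component along the slope is m₁g sin 46° = 14.7 × 10 × 0.7193 = 105.737 N and the normal force is N = m₁g cos 46° = 102.115 N.
Kinetic friction opposes the box's motion down the incline: f = μN = 0.19 × 102.115 = 19.402 N acting up the slope.
Newton's second law for the box (down-slope positive): 105.737 − 19.402 − T = 14.7 a. For the hanging mass (upward positive): T − 6 × 10 = 6 a.
Adding the two equations eliminates T: 26.335 = 20.7 a, so a = 1.2722 m/s².

1.27 m/s²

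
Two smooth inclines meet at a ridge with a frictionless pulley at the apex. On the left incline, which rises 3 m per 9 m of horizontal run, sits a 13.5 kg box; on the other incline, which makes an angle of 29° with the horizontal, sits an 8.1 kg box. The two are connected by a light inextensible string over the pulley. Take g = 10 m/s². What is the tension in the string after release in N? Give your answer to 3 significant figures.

40.6 N

Resolve each weight along its own incline: the 13.5 kg mass has component 13.5 × 10 × sin 18.43° = 42.691 N down its slope, and the 8.1 kg mass has 8.1 × 10 × sin 29° = 39.270 N down its slope.
The 13.5 kg side's 42.691 N exceeds the other side's 39.270 N, so that mass slides down and the 8.1 kg mass slides up. Taking that direction as positive, Newton's second law for the whole system gives 42.691 − 39.270 = (13.5 + 8.1) a, so a = 3.421 / 21.6 = 0.1584 m/s².
For the 8.1 kg mass (up-slope positive): T − 39.270 = 8.1 × 0.1584, so T = 40.553 N.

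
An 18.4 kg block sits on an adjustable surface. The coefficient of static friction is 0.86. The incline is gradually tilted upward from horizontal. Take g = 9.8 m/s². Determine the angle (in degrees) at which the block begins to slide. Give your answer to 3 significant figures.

At the threshold of sliding, static friction is at its maximum μ_s N and exactly balances the weight component along the incline: mg sin θ = μ_s mg cos θ.
Hence tan θ = μ_s = 0.86, so θ = arctan(0.86) = 40.6955°.

40.7°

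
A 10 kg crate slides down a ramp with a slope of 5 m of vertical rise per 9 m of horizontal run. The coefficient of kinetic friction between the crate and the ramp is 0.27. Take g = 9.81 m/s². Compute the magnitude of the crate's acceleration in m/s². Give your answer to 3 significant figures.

Resolving the weight along the incline: the component pulling the crate down the slope is mg sin 29.05° = 10 × 9.81 × 0.4856 = 47.637 N, and the normal force is N = mg cos 29.05° = 10 × 9.81 × 0.8742 = 85.759 N.
Kinetic friction acts up the slope with magnitude f = μN = 0.27 × 85.759 = 23.155 N.
Net force along the incline is 47.637 − 23.155 = 24.482 N, so a = 24.482 / 10 = 2.4482 m/s².

2.45 m/s²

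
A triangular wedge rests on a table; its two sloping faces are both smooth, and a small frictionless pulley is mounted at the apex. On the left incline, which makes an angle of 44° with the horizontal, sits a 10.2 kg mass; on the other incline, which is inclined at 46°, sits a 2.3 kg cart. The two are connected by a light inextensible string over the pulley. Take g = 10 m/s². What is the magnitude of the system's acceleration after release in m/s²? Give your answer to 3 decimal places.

Resolve each weight along its own incline: the 10.2 kg mass has component 10.2 × 10 × sin 44° = 70.855 N down its slope, and the 2.3 kg mass has 2.3 × 10 × sin 46° = 16.545 N down its slope.
The 10.2 kg side's 70.855 N exceeds the other side's 16.545 N, so that mass slides down and the 2.3 kg mass slides up. Taking that direction as positive, Newton's second law for the whole system gives 70.855 − 16.545 = (10.2 + 2.3) a, so a = 54.310 / 12.5 = 4.3448 m/s².

4.345 m/s²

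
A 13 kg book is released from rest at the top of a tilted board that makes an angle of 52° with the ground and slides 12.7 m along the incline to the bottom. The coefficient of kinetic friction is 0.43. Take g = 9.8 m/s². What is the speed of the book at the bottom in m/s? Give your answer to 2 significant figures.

The weight component along the incline is mg sin 52° = 100.393 N and the normal force is N = mg cos 52° = 78.435 N.
Friction up the slope is f = μN = 0.43 × 78.435 = 33.727 N, so the net downslope force is 100.393 − 33.727 = 66.666 N and a = 66.666 / 13 = 5.1282 m/s².
Starting from rest over a distance of 12.7 m, v² = 2aL = 2 × 5.1282 × 12.7 = 130.2563, so v = 11.4130 m/s.

11 m/s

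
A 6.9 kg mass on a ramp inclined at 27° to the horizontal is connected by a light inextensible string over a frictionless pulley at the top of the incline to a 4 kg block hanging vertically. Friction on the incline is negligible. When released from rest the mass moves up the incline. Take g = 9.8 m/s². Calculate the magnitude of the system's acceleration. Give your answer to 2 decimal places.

For the mass on the incline: the weight component along the slope is m₁g sin 27° = 6.9 × 9.8 × 0.4540 = 30.699 N and the normal force is N = m₁g cos 27° = 60.250 N.
Newton's second law for the mass (up-slope positive): T − 30.699 = 6.9 a. For the hanging block (downward positive): 4 × 9.8 − T = 4 a.
Adding the two equations eliminates T: 8.501 = 10.9 a, so a = 0.7799 m/s².

0.78 m/s²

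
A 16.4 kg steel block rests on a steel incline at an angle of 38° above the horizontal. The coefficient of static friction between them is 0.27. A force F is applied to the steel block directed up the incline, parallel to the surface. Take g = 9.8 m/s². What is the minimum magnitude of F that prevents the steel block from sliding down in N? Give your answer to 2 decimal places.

64.75 N

The normal force is N = mg cos 38° = 126.649 N. With F at its minimum the steel block is on the verge of sliding down, so static friction is at its maximum μ_s N = 0.27 × 126.649 = 34.195 N and acts up the slope.
Equilibrium along the incline: F + μ_s N = mg sin 38°, so F = 98.949 − 34.195 = 64.754 N.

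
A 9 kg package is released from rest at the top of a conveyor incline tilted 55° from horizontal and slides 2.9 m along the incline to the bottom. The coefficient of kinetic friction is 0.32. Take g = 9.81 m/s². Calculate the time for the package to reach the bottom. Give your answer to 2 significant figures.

0.96 s

The weight component along the incline is mg sin 55° = 72.323 N and the normal force is N = mg cos 55° = 50.641 N.
Friction up the slope is f = μN = 0.32 × 50.641 = 16.205 N, so the net downslope force is 72.323 − 16.205 = 56.118 N and a = 56.118 / 9 = 6.2353 m/s².
Starting from rest, L = ½at², so t = √(2L/a) = √(2 × 2.9 / 6.2353) = 0.9645 s.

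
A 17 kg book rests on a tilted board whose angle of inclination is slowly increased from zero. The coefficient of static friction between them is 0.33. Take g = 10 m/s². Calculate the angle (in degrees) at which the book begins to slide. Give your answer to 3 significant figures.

18.3°

At the threshold of sliding, static friction is at its maximum μ_s N and exactly balances the weight component along the incline: mg sin θ = μ_s mg cos θ.
Hence tan θ = μ_s = 0.33, so θ = arctan(0.33) = 18.2629°.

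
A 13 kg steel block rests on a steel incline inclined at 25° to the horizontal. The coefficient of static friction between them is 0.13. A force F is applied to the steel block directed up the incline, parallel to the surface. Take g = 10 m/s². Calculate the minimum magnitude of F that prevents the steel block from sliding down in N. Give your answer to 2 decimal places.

The normal force is N = mg cos 25° = 117.820 N. With F at its minimum the steel block is on the verge of sliding down, so static friction is at its maximum μ_s N = 0.13 × 117.820 = 15.317 N and acts up the slope.
Equilibrium along the incline: F + μ_s N = mg sin 25°, so F = 54.940 − 15.317 = 39.623 N.

39.62 N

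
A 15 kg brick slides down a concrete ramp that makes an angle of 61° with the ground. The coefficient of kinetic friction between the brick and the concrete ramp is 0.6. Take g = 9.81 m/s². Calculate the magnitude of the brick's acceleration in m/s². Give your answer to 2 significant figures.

Resolving the weight along the incline: the component pulling the brick down the slope is mg sin 61° = 15 × 9.81 × 0.8746 = 128.697 N, and the normal force is N = mg cos 61° = 15 × 9.81 × 0.4848 = 71.338 N.
Kinetic friction acts up the slope with magnitude f = μN = 0.6 × 71.338 = 42.803 N.
Net force along the incline is 128.697 − 42.803 = 85.894 N, so a = 85.894 / 15 = 5.7263 m/s².

5.7 m/s²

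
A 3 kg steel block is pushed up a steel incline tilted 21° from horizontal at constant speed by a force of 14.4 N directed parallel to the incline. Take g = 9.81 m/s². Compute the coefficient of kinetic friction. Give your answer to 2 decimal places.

0.14

At constant speed ΣF = 0 along the incline. The applied 14.4 N acts up the slope; the weight component mg sin 21° = 10.547 N and kinetic friction μN both act down the slope.
So 14.4 = 10.547 + μ × 27.475, giving μ = (14.4 − 10.547) / 27.475 = 0.1402.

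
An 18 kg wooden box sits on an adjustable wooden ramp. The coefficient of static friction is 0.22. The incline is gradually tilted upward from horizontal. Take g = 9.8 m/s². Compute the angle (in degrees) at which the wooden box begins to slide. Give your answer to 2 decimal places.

At the threshold of sliding, static friction is at its maximum μ_s N and exactly balances the weight component along the incline: mg sin θ = μ_s mg cos θ.
Hence tan θ = μ_s = 0.22, so θ = arctan(0.22) = 12.4074°.

12.41°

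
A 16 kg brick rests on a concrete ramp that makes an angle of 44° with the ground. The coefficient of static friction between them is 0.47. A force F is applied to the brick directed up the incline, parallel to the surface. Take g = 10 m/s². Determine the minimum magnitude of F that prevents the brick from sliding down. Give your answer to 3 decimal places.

57.051 N

The normal force is N = mg cos 44° = 115.094 N. With F at its minimum the brick is on the verge of sliding down, so static friction is at its maximum μ_s N = 0.47 × 115.094 = 54.094 N and acts up the slope.
Equilibrium along the incline: F + μ_s N = mg sin 44°, so F = 111.145 − 54.094 = 57.051 N.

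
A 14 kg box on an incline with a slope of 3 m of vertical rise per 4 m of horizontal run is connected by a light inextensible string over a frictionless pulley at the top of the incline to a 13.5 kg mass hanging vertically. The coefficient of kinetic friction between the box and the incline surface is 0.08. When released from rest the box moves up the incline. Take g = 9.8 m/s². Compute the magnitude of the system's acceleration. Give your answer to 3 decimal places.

For the box on the incline: the weight component along the slope is m₁g sin 36.87° = 14 × 9.8 × 0.6000 = 82.320 N and the normal force is N = m₁g cos 36.87° = 109.760 N.
Kinetic friction opposes the box's motion up the incline: f = μN = 0.08 × 109.760 = 8.781 N acting down the slope.
Newton's second law for the box (up-slope positive): T − 82.320 − 8.781 = 14 a. For the hanging mass (downward positive): 13.5 × 9.8 − T = 13.5 a.
Adding the two equations eliminates T: 41.199 = 27.5 a, so a = 1.4981 m/s².

1.498 m/s²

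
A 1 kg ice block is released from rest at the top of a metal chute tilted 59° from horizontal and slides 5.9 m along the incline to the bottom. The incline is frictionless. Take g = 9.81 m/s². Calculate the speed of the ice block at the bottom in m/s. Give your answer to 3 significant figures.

The weight component along the incline is mg sin 59° = 8.409 N and the normal force is N = mg cos 59° = 5.053 N.
With no friction, a = g sin 59° = 8.4088 m/s².
Starting from rest over a distance of 5.9 m, v² = 2aL = 2 × 8.4088 × 5.9 = 99.2238, so v = 9.9611 m/s.

9.96 m/s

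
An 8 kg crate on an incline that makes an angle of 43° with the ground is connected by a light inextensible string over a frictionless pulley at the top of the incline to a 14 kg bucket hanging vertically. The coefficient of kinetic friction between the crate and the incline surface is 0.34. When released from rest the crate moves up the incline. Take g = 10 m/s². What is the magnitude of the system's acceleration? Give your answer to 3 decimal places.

2.979 m/s²

For the crate on the incline: the weight component along the slope is m₁g sin 43° = 8 × 10 × 0.6820 = 54.560 N and the normal force is N = m₁g cos 43° = 58.508 N.
Kinetic friction opposes the crate's motion up the incline: f = μN = 0.34 × 58.508 = 19.893 N acting down the slope.
Newton's second law for the crate (up-slope positive): T − 54.560 − 19.893 = 8 a. For the hanging bucket (downward positive): 14 × 10 − T = 14 a.
Adding the two equations eliminates T: 65.547 = 22 a, so a = 2.9794 m/s².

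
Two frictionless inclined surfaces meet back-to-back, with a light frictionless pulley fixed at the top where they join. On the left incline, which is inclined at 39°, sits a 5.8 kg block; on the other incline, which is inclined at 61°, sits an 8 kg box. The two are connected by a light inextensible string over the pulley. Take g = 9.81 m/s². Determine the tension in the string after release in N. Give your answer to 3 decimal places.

49.606 N

Resolve each weight along its own incline: the 5.8 kg mass has component 5.8 × 9.81 × sin 39° = 35.807 N down its slope, and the 8 kg mass has 8 × 9.81 × sin 61° = 68.640 N down its slope.
The 8 kg side's 68.640 N exceeds the other side's 35.807 N, so that mass slides down and the 5.8 kg mass slides up. Taking that direction as positive, Newton's second law for the whole system gives 68.640 − 35.807 = (5.8 + 8) a, so a = 32.833 / 13.8 = 2.3792 m/s².
For the 5.8 kg mass (up-slope positive): T − 35.807 = 5.8 × 2.3792, so T = 49.606 N.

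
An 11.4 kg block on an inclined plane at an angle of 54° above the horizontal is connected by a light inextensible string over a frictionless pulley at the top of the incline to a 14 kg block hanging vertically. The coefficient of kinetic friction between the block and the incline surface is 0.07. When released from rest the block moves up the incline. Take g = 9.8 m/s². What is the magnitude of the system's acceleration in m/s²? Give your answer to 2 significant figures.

1.7 m/s²

For the block on the incline: the weight component along the slope is m₁g sin 54° = 11.4 × 9.8 × 0.8090 = 90.381 N and the normal force is N = m₁g cos 54° = 65.667 N.
Kinetic friction opposes the block's motion up the incline: f = μN = 0.07 × 65.667 = 4.597 N acting down the slope.
Newton's second law for the block (up-slope positive): T − 90.381 − 4.597 = 11.4 a. For the hanging block (downward positive): 14 × 9.8 − T = 14 a.
Adding the two equations eliminates T: 42.222 = 25.4 a, so a = 1.6623 m/s².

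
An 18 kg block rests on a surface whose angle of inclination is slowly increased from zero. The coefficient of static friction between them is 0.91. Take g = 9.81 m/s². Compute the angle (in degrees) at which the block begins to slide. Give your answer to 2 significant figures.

42°

At the threshold of sliding, static friction is at its maximum μ_s N and exactly balances the weight component along the incline: mg sin θ = μ_s mg cos θ.
Hence tan θ = μ_s = 0.91, so θ = arctan(0.91) = 42.3022°.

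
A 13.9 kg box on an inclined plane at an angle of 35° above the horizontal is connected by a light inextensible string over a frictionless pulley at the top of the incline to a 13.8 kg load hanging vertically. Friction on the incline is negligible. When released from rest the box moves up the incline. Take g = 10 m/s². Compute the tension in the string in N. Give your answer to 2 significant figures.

110 N

For the box on the incline: the weight component along the slope is m₁g sin 35° = 13.9 × 10 × 0.5736 = 79.730 N and the normal force is N = m₁g cos 35° = 113.862 N.
Newton's second law for the box (up-slope positive): T − 79.730 = 13.9 a. For the hanging load (downward positive): 13.8 × 10 − T = 13.8 a.
Adding the two equations eliminates T: 58.270 = 27.7 a, so a = 2.1036 m/s².
Then from the hanging load's equation, T = 13.8 × (10 − 2.1036) = 108.970 N.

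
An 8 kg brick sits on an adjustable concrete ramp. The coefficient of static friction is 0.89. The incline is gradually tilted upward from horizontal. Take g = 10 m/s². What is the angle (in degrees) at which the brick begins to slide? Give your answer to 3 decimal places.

At the threshold of sliding, static friction is at its maximum μ_s N and exactly balances the weight component along the incline: mg sin θ = μ_s mg cos θ.
Hence tan θ = μ_s = 0.89, so θ = arctan(0.89) = 41.6691°.

41.669°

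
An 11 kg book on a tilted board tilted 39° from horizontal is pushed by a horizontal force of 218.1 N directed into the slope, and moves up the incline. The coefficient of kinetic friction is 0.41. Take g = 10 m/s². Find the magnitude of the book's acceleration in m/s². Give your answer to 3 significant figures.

The horizontal push has components F cos 39° = 218.1 × 0.7771 = 169.486 N up the incline and F sin 39° = 218.1 × 0.6293 = 137.250 N pressing into the surface.
The normal force is therefore N = mg cos 39° + F sin 39° = 85.481 + 137.250 = 222.731 N, and kinetic friction down the slope is μN = 0.41 × 222.731 = 91.320 N.
Along the incline: F cos 39° − mg sin 39° − μN = ma, so 169.486 − 69.223 − 91.320 = 11 a, giving a = 0.8130 m/s².

0.813 m/s²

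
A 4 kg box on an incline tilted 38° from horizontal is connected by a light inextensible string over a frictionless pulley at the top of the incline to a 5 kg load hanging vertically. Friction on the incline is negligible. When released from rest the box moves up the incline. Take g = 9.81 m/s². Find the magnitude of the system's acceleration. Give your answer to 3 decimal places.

2.766 m/s²

For the box on the incline: the weight component along the slope is m₁g sin 38° = 4 × 9.81 × 0.6157 = 24.160 N and the normal force is N = m₁g cos 38° = 30.922 N.
Newton's second law for the box (up-slope positive): T − 24.160 = 4 a. For the hanging load (downward positive): 5 × 9.81 − T = 5 a.
Adding the two equations eliminates T: 24.890 = 9 a, so a = 2.7656 m/s².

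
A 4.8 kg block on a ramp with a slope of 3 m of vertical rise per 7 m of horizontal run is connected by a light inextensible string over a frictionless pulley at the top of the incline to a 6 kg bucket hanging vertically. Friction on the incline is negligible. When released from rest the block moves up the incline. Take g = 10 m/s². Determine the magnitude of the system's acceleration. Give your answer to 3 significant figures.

For the block on the incline: the weight component along the slope is m₁g sin 23.20° = 4.8 × 10 × 0.3939 = 18.907 N and the normal force is N = m₁g cos 23.20° = 44.119 N.
Newton's second law for the block (up-slope positive): T − 18.907 = 4.8 a. For the hanging bucket (downward positive): 6 × 10 − T = 6 a.
Adding the two equations eliminates T: 41.093 = 10.8 a, so a = 3.8049 m/s².

3.80 m/s²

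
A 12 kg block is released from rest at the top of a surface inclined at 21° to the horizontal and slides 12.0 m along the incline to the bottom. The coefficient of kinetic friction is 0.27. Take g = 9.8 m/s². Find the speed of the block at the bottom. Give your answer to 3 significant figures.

The weight component along the incline is mg sin 21° = 42.144 N and the normal force is N = mg cos 21° = 109.789 N.
Friction up the slope is f = μN = 0.27 × 109.789 = 29.643 N, so the net downslope force is 42.144 − 29.643 = 12.501 N and a = 12.501 / 12 = 1.0417 m/s².
Starting from rest over a distance of 12.0 m, v² = 2aL = 2 × 1.0417 × 12.0 = 25.0008, so v = 5.0001 m/s.

5.00 m/s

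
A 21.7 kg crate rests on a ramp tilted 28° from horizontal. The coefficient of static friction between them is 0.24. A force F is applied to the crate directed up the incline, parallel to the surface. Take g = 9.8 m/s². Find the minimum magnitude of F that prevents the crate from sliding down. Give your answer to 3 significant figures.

The normal force is N = mg cos 28° = 187.768 N. With F at its minimum the crate is on the verge of sliding down, so static friction is at its maximum μ_s N = 0.24 × 187.768 = 45.064 N and acts up the slope.
Equilibrium along the incline: F + μ_s N = mg sin 28°, so F = 99.838 − 45.064 = 54.774 N.

54.8 N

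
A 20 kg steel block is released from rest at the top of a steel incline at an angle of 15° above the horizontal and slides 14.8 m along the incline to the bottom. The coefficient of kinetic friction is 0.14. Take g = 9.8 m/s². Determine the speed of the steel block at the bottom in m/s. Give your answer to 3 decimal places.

The weight component along the incline is mg sin 15° = 50.729 N and the normal force is N = mg cos 15° = 189.321 N.
Friction up the slope is f = μN = 0.14 × 189.321 = 26.505 N, so the net downslope force is 50.729 − 26.505 = 24.224 N and a = 24.224 / 20 = 1.2112 m/s².
Starting from rest over a distance of 14.8 m, v² = 2aL = 2 × 1.2112 × 14.8 = 35.8515, so v = 5.9876 m/s.

5.988 m/s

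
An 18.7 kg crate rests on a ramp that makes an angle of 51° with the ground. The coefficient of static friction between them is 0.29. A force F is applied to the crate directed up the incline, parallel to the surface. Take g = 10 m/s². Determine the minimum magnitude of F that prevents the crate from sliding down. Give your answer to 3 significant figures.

111 N

The normal force is N = mg cos 51° = 117.683 N. With F at its minimum the crate is on the verge of sliding down, so static friction is at its maximum μ_s N = 0.29 × 117.683 = 34.128 N and acts up the slope.
Equilibrium along the incline: F + μ_s N = mg sin 51°, so F = 145.326 − 34.128 = 111.198 N.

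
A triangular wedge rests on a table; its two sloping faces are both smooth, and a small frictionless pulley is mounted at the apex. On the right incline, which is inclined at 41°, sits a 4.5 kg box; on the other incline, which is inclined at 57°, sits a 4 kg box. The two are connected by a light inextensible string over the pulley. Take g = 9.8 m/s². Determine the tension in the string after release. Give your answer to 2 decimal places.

31.02 N

Resolve each weight along its own incline: the 4.5 kg mass has component 4.5 × 9.8 × sin 41° = 28.932 N down its slope, and the 4 kg mass has 4 × 9.8 × sin 57° = 32.876 N down its slope.
The 4 kg side's 32.876 N exceeds the other side's 28.932 N, so that mass slides down and the 4.5 kg mass slides up. Taking that direction as positive, Newton's second law for the whole system gives 32.876 − 28.932 = (4.5 + 4) a, so a = 3.944 / 8.5 = 0.4640 m/s².
For the 4.5 kg mass (up-slope positive): T − 28.932 = 4.5 × 0.4640, so T = 31.020 N.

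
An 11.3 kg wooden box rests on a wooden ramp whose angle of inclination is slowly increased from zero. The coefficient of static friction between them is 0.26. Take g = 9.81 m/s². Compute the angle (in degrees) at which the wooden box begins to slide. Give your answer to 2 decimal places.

At the threshold of sliding, static friction is at its maximum μ_s N and exactly balances the weight component along the incline: mg sin θ = μ_s mg cos θ.
Hence tan θ = μ_s = 0.26, so θ = arctan(0.26) = 14.5742°.

14.57°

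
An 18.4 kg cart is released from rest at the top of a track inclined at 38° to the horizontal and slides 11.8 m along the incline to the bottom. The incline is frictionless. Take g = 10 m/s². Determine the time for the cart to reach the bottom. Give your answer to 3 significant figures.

1.96 s

The weight component along the incline is mg sin 38° = 113.282 N and the normal force is N = mg cos 38° = 144.994 N.
With no friction, a = g sin 38° = 6.1566 m/s².
Starting from rest, L = ½at², so t = √(2L/a) = √(2 × 11.8 / 6.1566) = 1.9579 s.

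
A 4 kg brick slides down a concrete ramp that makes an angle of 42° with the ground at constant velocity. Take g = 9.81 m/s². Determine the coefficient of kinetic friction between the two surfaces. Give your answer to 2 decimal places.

At constant velocity the net force along the incline is zero: mg sin 42° = μ mg cos 42°.
So μ = tan 42° = 0.6691 / 0.7431 = 0.9004.

0.90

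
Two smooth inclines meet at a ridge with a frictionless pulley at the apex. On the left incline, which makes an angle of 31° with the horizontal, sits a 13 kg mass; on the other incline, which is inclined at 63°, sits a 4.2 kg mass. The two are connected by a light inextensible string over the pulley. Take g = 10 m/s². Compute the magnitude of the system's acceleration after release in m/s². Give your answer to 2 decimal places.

Resolve each weight along its own incline: the 13 kg mass has component 13 × 10 × sin 31° = 66.955 N down its slope, and the 4.2 kg mass has 4.2 × 10 × sin 63° = 37.422 N down its slope.
The 13 kg side's 66.955 N exceeds the other side's 37.422 N, so that mass slides down and the 4.2 kg mass slides up. Taking that direction as positive, Newton's second law for the whole system gives 66.955 − 37.422 = (13 + 4.2) a, so a = 29.533 / 17.2 = 1.7170 m/s².

1.72 m/s²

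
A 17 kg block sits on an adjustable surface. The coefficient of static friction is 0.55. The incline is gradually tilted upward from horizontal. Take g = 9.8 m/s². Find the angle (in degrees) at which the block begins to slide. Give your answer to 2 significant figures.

29°

At the threshold of sliding, static friction is at its maximum μ_s N and exactly balances the weight component along the incline: mg sin θ = μ_s mg cos θ.
Hence tan θ = μ_s = 0.55, so θ = arctan(0.55) = 28.8108°.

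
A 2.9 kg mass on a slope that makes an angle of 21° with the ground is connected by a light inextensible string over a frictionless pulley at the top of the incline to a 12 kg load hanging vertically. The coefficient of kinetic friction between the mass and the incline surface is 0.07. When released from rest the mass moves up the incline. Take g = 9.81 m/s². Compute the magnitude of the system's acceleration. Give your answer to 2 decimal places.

7.09 m/s²

For the mass on the incline: the weight component along the slope is m₁g sin 21° = 2.9 × 9.81 × 0.3584 = 10.196 N and the normal force is N = m₁g cos 21° = 26.559 N.
Kinetic friction opposes the mass's motion up the incline: f = μN = 0.07 × 26.559 = 1.859 N acting down the slope.
Newton's second law for the mass (up-slope positive): T − 10.196 − 1.859 = 2.9 a. For the hanging load (downward positive): 12 × 9.81 − T = 12 a.
Adding the two equations eliminates T: 105.665 = 14.9 a, so a = 7.0916 m/s².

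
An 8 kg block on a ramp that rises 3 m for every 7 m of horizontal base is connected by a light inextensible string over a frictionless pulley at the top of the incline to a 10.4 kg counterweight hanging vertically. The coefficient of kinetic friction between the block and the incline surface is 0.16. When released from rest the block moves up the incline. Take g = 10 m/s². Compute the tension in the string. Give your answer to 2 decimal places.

For the block on the incline: the weight component along the slope is m₁g sin 23.20° = 8 × 10 × 0.3939 = 31.512 N and the normal force is N = m₁g cos 23.20° = 73.532 N.
Kinetic friction opposes the block's motion up the incline: f = μN = 0.16 × 73.532 = 11.765 N acting down the slope.
Newton's second law for the block (up-slope positive): T − 31.512 − 11.765 = 8 a. For the hanging counterweight (downward positive): 10.4 × 10 − T = 10.4 a.
Adding the two equations eliminates T: 60.723 = 18.4 a, so a = 3.3002 m/s².
Then from the hanging counterweight's equation, T = 10.4 × (10 − 3.3002) = 69.678 N.

69.68 N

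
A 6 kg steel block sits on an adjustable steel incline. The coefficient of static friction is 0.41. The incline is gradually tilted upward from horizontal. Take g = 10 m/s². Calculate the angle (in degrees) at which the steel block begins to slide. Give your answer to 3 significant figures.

At the threshold of sliding, static friction is at its maximum μ_s N and exactly balances the weight component along the incline: mg sin θ = μ_s mg cos θ.
Hence tan θ = μ_s = 0.41, so θ = arctan(0.41) = 22.2936°.

22.3°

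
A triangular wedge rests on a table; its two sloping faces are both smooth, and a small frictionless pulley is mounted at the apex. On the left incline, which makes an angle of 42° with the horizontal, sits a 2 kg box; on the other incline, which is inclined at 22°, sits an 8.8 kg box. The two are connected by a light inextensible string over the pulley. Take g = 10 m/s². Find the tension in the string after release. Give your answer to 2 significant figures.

17 N

Resolve each weight along its own incline: the 2 kg mass has component 2 × 10 × sin 42° = 13.383 N down its slope, and the 8.8 kg mass has 8.8 × 10 × sin 22° = 32.965 N down its slope.
The 8.8 kg side's 32.965 N exceeds the other side's 13.383 N, so that mass slides down and the 2 kg mass slides up. Taking that direction as positive, Newton's second law for the whole system gives 32.965 − 13.383 = (2 + 8.8) a, so a = 19.582 / 10.8 = 1.8131 m/s².
For the 2 kg mass (up-slope positive): T − 13.383 = 2 × 1.8131, so T = 17.009 N.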